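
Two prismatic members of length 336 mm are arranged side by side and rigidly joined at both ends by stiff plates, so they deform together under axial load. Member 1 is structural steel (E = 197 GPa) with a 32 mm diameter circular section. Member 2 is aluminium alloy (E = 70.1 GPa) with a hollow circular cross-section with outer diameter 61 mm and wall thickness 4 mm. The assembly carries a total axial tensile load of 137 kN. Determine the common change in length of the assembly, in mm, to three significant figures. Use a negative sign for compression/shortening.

A_1 = 804.2 mm².
A_2 = 716.3 mm².
Equal strain + equilibrium ⇒ each member carries load in proportion to AE: A₁E₁ = 158400000 N, A₂E₂ = 50210000 N, ΣAE = 208600000 N.
δ = PL/ΣAE = 137000·336/208600000 = 0.2206 mm.

0.221 mm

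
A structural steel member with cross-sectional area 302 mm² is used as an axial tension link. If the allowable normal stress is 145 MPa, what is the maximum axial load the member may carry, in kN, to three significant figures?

P_max = σ_allow · A = 145 · 302 = 43790 N = 43.79 kN.

43.8 kN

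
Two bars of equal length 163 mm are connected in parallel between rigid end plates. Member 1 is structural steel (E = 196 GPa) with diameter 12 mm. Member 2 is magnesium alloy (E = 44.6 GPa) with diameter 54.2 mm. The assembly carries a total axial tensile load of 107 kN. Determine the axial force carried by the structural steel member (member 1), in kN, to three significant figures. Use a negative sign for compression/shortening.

A_1 = 113.1 mm².
A_2 = 2307 mm².
Equal strain + equilibrium ⇒ each member carries load in proportion to AE: A₁E₁ = 22170000 N, A₂E₂ = 102900000 N, ΣAE = 125100000 N.
F₁ = P·A₁E₁/ΣAE = 107000·22170000/125100000 = 18960 N.

19.0 kN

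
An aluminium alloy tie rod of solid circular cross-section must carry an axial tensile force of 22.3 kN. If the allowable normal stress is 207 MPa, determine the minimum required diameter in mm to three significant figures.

Required area A ≥ P/σ_allow = 22300/207 = 107.7 mm².
For a solid circular section, d ≥ √(4A/π) = 11.71 mm.

11.7 mm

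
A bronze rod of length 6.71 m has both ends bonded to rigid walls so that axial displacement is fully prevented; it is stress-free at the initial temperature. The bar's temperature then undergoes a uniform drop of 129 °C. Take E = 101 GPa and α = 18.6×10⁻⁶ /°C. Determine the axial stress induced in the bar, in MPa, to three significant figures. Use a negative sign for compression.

242 MPa

Free thermal expansion αLΔT = 18.6e-6 · 6710 · -129 = -16.1 mm.
The walls impose strain ε = −(-16.1)/6710 = 2.3994e-03; σ = Eε = 101000 · 2.3994e-03 = 242.3 MPa.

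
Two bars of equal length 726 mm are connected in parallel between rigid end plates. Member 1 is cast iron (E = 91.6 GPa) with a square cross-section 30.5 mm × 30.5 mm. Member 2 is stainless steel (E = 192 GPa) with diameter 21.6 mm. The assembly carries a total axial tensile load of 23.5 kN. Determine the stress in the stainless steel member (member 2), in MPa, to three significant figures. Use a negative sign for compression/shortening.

A_1 = 930.2 mm².
A_2 = 366.4 mm².
Equal strain + equilibrium ⇒ each member carries load in proportion to AE: A₁E₁ = 85210000 N, A₂E₂ = 70360000 N, ΣAE = 155600000 N.
σ₂ = P·E₂/ΣAE = 23500·192000/155600000 = 29 MPa.

29.0 MPa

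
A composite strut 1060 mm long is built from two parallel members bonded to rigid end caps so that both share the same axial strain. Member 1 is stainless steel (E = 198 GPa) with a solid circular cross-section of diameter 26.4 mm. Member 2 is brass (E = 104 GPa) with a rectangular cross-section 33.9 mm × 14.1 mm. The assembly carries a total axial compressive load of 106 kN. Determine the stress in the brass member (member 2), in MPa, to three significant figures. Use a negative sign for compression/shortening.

A_1 = 547.4 mm².
A_2 = 478 mm².
Equal strain + equilibrium ⇒ each member carries load in proportion to AE: A₁E₁ = 108400000 N, A₂E₂ = 49710000 N, ΣAE = 158100000 N.
σ₂ = P·E₂/ΣAE = -106000·104000/158100000 = -69.73 MPa.

-69.7 MPa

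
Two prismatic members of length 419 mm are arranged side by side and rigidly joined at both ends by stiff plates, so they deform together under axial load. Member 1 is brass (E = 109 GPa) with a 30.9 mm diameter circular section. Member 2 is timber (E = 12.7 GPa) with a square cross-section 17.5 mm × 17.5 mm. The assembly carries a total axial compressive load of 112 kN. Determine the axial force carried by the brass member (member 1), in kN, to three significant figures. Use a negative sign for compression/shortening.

-107 kN

A_1 = 749.9 mm².
A_2 = 306.2 mm².
Equal strain + equilibrium ⇒ each member carries load in proportion to AE: A₁E₁ = 81740000 N, A₂E₂ = 3889000 N, ΣAE = 85630000 N.
F₁ = P·A₁E₁/ΣAE = -112000·81740000/85630000 = -106900 N.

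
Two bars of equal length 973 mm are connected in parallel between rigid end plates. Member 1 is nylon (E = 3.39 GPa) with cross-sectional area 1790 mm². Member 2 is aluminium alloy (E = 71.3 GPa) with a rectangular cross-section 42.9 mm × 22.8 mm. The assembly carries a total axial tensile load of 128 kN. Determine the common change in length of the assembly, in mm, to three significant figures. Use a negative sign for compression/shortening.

1.64 mm

A_2 = 978.1 mm².
Equal strain + equilibrium ⇒ each member carries load in proportion to AE: A₁E₁ = 6068000 N, A₂E₂ = 69740000 N, ΣAE = 75810000 N.
δ = PL/ΣAE = 128000·973/75810000 = 1.643 mm.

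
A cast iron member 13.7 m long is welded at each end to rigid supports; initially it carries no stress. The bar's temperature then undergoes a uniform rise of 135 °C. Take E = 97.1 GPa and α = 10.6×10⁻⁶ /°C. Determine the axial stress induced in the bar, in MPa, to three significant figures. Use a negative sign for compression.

-139 MPa

Free thermal expansion αLΔT = 10.6e-6 · 13700 · 135 = 19.6 mm.
The walls impose strain ε = −(19.6)/13700 = -1.4310e-03; σ = Eε = 97100 · -1.4310e-03 = -139 MPa.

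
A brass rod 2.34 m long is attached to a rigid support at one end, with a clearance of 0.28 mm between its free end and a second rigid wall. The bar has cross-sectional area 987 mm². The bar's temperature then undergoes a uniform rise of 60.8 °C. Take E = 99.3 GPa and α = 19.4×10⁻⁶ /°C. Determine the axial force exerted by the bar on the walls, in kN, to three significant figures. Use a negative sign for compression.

Free thermal expansion αLΔT = 19.4e-6 · 2340 · 60.8 = 2.76 mm.
The walls engage after the gap closes; constrained expansion = 2.76 − 0.28 = 2.48 mm.
The walls impose strain ε = −(2.48)/2340 = -1.0599e-03; σ = Eε = 99300 · -1.0599e-03 = -105.2 MPa.
Wall reaction R = σ·A = -105.2·987 = -103900 N = -103.9 kN.

-104 kN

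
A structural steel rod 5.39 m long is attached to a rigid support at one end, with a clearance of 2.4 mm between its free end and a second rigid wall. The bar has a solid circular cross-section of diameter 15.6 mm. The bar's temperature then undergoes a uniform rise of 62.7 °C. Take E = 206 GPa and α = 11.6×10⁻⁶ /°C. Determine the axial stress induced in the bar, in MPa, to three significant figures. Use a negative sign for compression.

Free thermal expansion αLΔT = 11.6e-6 · 5390 · 62.7 = 3.92 mm.
The walls engage after the gap closes; constrained expansion = 3.92 − 2.4 = 1.52 mm.
The walls impose strain ε = −(1.52)/5390 = -2.8205e-04; σ = Eε = 206000 · -2.8205e-04 = -58.1 MPa.

-58.1 MPa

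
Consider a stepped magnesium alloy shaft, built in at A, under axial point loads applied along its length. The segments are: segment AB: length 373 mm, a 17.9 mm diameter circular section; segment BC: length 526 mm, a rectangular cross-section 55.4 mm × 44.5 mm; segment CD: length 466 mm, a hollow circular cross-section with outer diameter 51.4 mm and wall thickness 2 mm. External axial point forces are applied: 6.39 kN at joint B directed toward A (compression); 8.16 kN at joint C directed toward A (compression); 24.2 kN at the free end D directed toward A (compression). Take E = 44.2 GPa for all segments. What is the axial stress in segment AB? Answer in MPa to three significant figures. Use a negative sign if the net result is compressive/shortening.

-154 MPa

Internal axial forces (sectioning from the free end, tension +): N_CD = -24.2 kN, N_BC = -32.36 kN, N_AB = -38.75 kN.
A_AB = 251.6 mm².
σ_AB = N_AB/A_AB = -38750/251.6 = -154 MPa.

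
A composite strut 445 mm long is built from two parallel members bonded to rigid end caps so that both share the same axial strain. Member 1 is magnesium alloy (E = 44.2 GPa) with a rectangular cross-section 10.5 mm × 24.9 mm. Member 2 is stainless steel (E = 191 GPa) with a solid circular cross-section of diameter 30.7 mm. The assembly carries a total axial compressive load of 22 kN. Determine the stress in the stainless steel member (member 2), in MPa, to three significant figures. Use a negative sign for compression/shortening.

-27.5 MPa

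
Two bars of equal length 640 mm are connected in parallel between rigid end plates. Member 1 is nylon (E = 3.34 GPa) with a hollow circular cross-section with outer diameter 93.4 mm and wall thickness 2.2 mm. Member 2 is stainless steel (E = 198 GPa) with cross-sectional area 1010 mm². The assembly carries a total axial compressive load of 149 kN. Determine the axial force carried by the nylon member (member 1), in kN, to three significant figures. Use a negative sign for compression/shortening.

A_1 = 630.3 mm².
Equal strain + equilibrium ⇒ each member carries load in proportion to AE: A₁E₁ = 2105000 N, A₂E₂ = 200000000 N, ΣAE = 202100000 N.
F₁ = P·A₁E₁/ΣAE = -149000·2105000/202100000 = -1552 N.

-1.55 kN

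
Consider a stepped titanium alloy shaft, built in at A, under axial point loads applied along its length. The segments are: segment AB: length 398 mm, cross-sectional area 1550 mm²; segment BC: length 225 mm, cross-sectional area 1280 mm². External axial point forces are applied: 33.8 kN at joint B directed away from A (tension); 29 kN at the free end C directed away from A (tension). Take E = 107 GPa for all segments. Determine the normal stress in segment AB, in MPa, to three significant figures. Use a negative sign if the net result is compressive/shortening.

40.5 MPa

Internal axial forces (sectioning from the free end, tension +): N_BC = 29 kN, N_AB = 62.8 kN.
σ_AB = N_AB/A_AB = 62800/1550 = 40.52 MPa.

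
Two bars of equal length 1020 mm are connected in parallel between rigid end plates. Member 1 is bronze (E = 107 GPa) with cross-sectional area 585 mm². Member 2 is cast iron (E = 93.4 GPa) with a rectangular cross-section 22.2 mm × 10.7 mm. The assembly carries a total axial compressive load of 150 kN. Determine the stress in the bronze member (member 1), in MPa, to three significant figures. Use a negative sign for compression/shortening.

-189 MPa

A_2 = 237.5 mm².
Equal strain + equilibrium ⇒ each member carries load in proportion to AE: A₁E₁ = 62600000 N, A₂E₂ = 22190000 N, ΣAE = 84780000 N.
σ₁ = P·E₁/ΣAE = -150000·107000/84780000 = -189.3 MPa.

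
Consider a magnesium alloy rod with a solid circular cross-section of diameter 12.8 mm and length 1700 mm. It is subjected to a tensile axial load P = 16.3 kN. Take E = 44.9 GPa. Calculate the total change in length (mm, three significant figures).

4.80 mm

A = 128.7 mm².
δ_mech = NL/(AE) = 16300·1700/(128.7·44900) = 4.796 mm.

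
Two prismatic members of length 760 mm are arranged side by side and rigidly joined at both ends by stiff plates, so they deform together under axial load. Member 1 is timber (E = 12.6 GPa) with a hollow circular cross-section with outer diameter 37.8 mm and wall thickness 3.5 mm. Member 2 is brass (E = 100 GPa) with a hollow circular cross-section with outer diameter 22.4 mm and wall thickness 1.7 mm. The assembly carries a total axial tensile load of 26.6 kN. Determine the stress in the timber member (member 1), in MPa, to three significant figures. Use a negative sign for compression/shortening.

A_1 = 377.1 mm².
A_2 = 110.6 mm².
Equal strain + equilibrium ⇒ each member carries load in proportion to AE: A₁E₁ = 4752000 N, A₂E₂ = 11060000 N, ΣAE = 15810000 N.
σ₁ = P·E₁/ΣAE = 26600·12600/15810000 = 21.2 MPa.

21.2 MPa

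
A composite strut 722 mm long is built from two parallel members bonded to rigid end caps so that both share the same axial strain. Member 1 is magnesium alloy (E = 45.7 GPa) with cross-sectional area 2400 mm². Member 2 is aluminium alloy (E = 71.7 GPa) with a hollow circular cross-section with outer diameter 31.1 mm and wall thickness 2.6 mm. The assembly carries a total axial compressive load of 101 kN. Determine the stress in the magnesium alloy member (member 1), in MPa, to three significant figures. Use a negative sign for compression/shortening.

-36.5 MPa

A_2 = 232.8 mm².
Equal strain + equilibrium ⇒ each member carries load in proportion to AE: A₁E₁ = 109700000 N, A₂E₂ = 16690000 N, ΣAE = 126400000 N.
σ₁ = P·E₁/ΣAE = -101000·45700/126400000 = -36.52 MPa.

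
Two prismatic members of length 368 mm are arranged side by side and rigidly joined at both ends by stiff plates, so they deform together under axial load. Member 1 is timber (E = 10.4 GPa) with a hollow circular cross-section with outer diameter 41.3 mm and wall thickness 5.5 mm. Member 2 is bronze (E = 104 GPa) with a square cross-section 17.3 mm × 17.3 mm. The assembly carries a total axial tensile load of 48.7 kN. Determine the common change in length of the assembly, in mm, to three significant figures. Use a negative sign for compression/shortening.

0.477 mm

A_1 = 618.6 mm².
A_2 = 299.3 mm².
Equal strain + equilibrium ⇒ each member carries load in proportion to AE: A₁E₁ = 6433000 N, A₂E₂ = 31130000 N, ΣAE = 37560000 N.
δ = PL/ΣAE = 48700·368/37560000 = 0.4772 mm.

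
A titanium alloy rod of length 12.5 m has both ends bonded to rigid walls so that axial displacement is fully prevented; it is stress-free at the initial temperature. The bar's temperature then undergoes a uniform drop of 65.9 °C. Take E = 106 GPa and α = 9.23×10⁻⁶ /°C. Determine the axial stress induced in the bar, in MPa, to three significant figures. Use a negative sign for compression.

Free thermal expansion αLΔT = 9.23e-6 · 12500 · -65.9 = -7.603 mm.
The walls impose strain ε = −(-7.603)/12500 = 6.0826e-04; σ = Eε = 106000 · 6.0826e-04 = 64.48 MPa.

64.5 MPa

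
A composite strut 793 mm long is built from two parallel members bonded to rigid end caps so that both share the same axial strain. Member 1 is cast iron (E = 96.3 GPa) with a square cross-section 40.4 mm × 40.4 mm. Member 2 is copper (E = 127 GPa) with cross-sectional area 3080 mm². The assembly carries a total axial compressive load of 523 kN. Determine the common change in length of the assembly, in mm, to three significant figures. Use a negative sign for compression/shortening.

A_1 = 1632 mm².
Equal strain + equilibrium ⇒ each member carries load in proportion to AE: A₁E₁ = 157200000 N, A₂E₂ = 391200000 N, ΣAE = 548300000 N.
δ = PL/ΣAE = -523000·793/548300000 = -0.7564 mm.

-0.756 mm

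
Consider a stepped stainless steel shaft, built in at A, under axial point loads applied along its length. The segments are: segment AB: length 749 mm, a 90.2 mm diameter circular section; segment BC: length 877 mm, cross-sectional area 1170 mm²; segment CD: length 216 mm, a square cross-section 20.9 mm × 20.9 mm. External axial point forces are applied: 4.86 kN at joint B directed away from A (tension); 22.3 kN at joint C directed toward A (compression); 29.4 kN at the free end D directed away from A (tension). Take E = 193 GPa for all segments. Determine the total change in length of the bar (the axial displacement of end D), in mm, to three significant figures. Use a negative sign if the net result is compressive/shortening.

0.110 mm

Internal axial forces (sectioning from the free end, tension +): N_CD = 29.4 kN, N_BC = 7.1 kN, N_AB = 11.96 kN.
A_AB = 6390 mm².
A_CD = 436.8 mm².
δ_AB = 11960·749/(6390·193000) = 0.007264 mm
δ_BC = 7100·877/(1170·193000) = 0.02757 mm
δ_CD = 29400·216/(436.8·193000) = 0.07533 mm
δ = Σδ_i = 0.1102 mm.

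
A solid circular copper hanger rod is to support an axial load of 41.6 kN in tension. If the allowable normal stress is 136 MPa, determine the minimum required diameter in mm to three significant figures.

19.7 mm

Required area A ≥ P/σ_allow = 41600/136 = 305.9 mm².
For a solid circular section, d ≥ √(4A/π) = 19.73 mm.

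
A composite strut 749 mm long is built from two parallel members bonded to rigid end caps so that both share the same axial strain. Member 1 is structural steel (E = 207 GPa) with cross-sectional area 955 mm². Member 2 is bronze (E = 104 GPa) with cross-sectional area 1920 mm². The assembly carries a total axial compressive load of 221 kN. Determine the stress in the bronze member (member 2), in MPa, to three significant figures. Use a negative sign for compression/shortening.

Equal strain + equilibrium ⇒ each member carries load in proportion to AE: A₁E₁ = 197700000 N, A₂E₂ = 199700000 N, ΣAE = 397400000 N.
σ₂ = P·E₂/ΣAE = -221000·104000/397400000 = -57.84 MPa.

-57.8 MPa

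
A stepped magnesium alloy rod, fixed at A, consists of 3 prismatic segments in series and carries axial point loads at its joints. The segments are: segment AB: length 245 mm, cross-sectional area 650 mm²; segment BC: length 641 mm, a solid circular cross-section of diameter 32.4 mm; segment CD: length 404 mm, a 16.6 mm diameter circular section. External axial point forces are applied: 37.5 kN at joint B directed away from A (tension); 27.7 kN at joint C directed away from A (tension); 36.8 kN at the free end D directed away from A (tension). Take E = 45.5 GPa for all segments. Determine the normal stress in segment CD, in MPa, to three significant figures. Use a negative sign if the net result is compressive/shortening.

170 MPa

Internal axial forces (sectioning from the free end, tension +): N_CD = 36.8 kN, N_BC = 64.5 kN, N_AB = 102 kN.
A_CD = 216.4 mm².
σ_CD = N_CD/A_CD = 36800/216.4 = 170 MPa.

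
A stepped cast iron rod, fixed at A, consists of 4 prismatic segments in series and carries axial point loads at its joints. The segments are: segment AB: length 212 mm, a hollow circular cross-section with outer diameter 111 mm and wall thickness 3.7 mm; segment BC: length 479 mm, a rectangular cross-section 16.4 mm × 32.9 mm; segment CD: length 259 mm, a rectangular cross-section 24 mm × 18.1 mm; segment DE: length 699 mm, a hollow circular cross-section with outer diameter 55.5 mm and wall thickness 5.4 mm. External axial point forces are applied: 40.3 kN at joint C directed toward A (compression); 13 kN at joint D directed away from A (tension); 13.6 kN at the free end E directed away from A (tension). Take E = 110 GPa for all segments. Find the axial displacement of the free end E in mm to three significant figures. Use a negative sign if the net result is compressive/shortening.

0.114 mm

Internal axial forces (sectioning from the free end, tension +): N_DE = 13.6 kN, N_CD = 26.6 kN, N_BC = -13.7 kN, N_AB = -13.7 kN.
A_AB = 1247 mm².
A_BC = 539.6 mm².
A_CD = 434.4 mm².
A_DE = 849.9 mm².
δ_AB = -13700·212/(1247·110000) = -0.02117 mm
δ_BC = -13700·479/(539.6·110000) = -0.1106 mm
δ_CD = 26600·259/(434.4·110000) = 0.1442 mm
δ_DE = 13600·699/(849.9·110000) = 0.1017 mm
δ = Σδ_i = 0.1141 mm.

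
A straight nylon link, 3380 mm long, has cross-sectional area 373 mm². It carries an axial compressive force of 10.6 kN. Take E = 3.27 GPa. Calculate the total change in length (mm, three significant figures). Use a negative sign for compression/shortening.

-29.4 mm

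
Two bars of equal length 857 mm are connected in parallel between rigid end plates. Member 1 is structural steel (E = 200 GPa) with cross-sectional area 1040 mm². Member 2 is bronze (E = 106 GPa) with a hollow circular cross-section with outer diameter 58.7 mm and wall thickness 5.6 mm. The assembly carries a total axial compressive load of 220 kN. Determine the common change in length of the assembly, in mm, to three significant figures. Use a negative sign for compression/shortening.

-0.614 mm

A_2 = 934.2 mm².
Equal strain + equilibrium ⇒ each member carries load in proportion to AE: A₁E₁ = 208000000 N, A₂E₂ = 99020000 N, ΣAE = 307000000 N.
δ = PL/ΣAE = -220000·857/307000000 = -0.6141 mm.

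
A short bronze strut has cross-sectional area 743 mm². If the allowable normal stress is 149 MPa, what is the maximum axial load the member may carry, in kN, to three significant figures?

111 kN

P_max = σ_allow · A = 149 · 743 = 110700 N = 110.7 kN.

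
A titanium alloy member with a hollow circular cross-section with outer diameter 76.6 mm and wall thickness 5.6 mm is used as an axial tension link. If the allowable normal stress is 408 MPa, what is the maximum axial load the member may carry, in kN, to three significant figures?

510 kN

A = 1249 mm².
P_max = σ_allow · A = 408 · 1249 = 509600 N = 509.6 kN.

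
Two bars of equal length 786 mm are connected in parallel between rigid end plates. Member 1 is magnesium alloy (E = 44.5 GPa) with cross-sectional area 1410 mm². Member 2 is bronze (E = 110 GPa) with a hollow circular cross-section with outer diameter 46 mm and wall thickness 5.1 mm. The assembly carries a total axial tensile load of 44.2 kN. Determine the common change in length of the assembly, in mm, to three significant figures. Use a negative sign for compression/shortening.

0.258 mm

A_2 = 655.3 mm².
Equal strain + equilibrium ⇒ each member carries load in proportion to AE: A₁E₁ = 62740000 N, A₂E₂ = 72080000 N, ΣAE = 134800000 N.
δ = PL/ΣAE = 44200·786/134800000 = 0.2577 mm.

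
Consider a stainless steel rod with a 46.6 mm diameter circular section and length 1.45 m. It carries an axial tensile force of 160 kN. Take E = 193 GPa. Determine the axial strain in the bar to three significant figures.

A = 1706 mm².
σ = N/A = 93.81 MPa; ε = σ/E = 93.81/193000 = 4.861e-04.

4.86e-04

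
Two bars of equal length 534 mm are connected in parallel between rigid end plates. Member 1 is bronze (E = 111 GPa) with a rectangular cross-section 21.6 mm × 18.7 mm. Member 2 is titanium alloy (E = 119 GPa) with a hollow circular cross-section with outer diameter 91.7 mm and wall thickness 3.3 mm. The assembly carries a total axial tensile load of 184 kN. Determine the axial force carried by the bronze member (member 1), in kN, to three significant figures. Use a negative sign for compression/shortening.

53.6 kN

A_1 = 403.9 mm².
A_2 = 916.5 mm².
Equal strain + equilibrium ⇒ each member carries load in proportion to AE: A₁E₁ = 44840000 N, A₂E₂ = 109100000 N, ΣAE = 153900000 N.
F₁ = P·A₁E₁/ΣAE = 184000·44840000/153900000 = 53610 N.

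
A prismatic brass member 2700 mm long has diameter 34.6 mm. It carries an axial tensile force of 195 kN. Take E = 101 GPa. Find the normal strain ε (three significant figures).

A = 940.2 mm².
σ = N/A = 207.4 MPa; ε = σ/E = 207.4/101000 = 2.053e-03.

0.00205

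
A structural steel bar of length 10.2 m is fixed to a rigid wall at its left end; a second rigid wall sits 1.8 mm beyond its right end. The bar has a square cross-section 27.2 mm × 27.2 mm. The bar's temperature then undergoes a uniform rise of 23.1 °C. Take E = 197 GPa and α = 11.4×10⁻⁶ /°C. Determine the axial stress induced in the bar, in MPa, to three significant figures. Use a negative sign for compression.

Free thermal expansion αLΔT = 11.4e-6 · 10200 · 23.1 = 2.686 mm.
The walls engage after the gap closes; constrained expansion = 2.686 − 1.8 = 0.8861 mm.
The walls impose strain ε = −(0.8861)/10200 = -8.6869e-05; σ = Eε = 197000 · -8.6869e-05 = -17.11 MPa.

-17.1 MPa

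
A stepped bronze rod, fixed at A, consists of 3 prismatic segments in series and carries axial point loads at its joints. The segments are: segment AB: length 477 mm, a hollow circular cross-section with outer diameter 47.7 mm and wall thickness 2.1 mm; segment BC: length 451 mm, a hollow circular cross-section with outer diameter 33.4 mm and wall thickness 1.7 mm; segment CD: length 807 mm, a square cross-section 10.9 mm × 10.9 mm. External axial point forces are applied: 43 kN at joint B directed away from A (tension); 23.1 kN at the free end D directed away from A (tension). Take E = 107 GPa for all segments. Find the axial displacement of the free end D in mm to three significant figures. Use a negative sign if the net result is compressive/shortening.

3.02 mm

Internal axial forces (sectioning from the free end, tension +): N_CD = 23.1 kN, N_BC = 23.1 kN, N_AB = 66.1 kN.
A_AB = 300.8 mm².
A_BC = 169.3 mm².
A_CD = 118.8 mm².
δ_AB = 66100·477/(300.8·107000) = 0.9795 mm
δ_BC = 23100·451/(169.3·107000) = 0.5751 mm
δ_CD = 23100·807/(118.8·107000) = 1.466 mm
δ = Σδ_i = 3.021 mm.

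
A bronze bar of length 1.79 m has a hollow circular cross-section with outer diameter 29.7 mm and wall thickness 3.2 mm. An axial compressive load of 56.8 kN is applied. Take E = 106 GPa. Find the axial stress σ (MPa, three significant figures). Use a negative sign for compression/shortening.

A = 266.4 mm².
σ = N/A = -56800/266.4 = -213.2 MPa.

-213 MPa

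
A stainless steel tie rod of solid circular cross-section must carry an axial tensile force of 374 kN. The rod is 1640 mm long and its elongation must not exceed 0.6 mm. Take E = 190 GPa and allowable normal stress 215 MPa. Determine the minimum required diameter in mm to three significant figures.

82.8 mm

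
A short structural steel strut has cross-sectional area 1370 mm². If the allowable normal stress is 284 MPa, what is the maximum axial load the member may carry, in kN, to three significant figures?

389 kN

P_max = σ_allow · A = 284 · 1370 = 389100 N = 389.1 kN.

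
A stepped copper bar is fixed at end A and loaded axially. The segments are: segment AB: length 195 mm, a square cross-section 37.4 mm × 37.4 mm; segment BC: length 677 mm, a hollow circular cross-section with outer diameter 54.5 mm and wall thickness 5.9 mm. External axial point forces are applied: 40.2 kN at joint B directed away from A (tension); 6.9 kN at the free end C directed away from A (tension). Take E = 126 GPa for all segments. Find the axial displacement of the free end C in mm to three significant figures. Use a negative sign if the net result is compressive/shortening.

0.0933 mm

Internal axial forces (sectioning from the free end, tension +): N_BC = 6.9 kN, N_AB = 47.1 kN.
A_AB = 1399 mm².
A_BC = 900.8 mm².
δ_AB = 47100·195/(1399·126000) = 0.05211 mm
δ_BC = 6900·677/(900.8·126000) = 0.04116 mm
δ = Σδ_i = 0.09327 mm.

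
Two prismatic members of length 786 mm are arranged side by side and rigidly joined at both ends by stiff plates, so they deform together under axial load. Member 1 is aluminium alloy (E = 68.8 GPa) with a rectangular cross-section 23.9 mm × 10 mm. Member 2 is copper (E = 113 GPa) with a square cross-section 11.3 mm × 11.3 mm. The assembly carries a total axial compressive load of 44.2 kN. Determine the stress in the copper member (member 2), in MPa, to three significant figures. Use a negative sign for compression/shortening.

-162 MPa

A_1 = 239 mm².
A_2 = 127.7 mm².
Equal strain + equilibrium ⇒ each member carries load in proportion to AE: A₁E₁ = 16440000 N, A₂E₂ = 14430000 N, ΣAE = 30870000 N.
σ₂ = P·E₂/ΣAE = -44200·113000/30870000 = -161.8 MPa.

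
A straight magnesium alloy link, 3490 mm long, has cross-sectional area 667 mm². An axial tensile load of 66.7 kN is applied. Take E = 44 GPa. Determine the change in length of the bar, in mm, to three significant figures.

δ_mech = NL/(AE) = 66700·3490/(667·44000) = 7.932 mm.

7.93 mm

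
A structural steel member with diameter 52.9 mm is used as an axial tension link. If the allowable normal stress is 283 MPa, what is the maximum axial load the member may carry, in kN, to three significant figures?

A = 2198 mm².
P_max = σ_allow · A = 283 · 2198 = 622000 N = 622 kN.

622 kN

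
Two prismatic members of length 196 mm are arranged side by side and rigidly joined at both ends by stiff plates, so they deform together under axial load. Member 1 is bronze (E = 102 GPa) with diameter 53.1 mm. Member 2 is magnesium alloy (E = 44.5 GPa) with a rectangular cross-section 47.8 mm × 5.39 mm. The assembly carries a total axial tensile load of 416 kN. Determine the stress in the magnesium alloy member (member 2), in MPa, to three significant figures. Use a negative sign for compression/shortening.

A_1 = 2215 mm².
A_2 = 257.6 mm².
Equal strain + equilibrium ⇒ each member carries load in proportion to AE: A₁E₁ = 225900000 N, A₂E₂ = 11470000 N, ΣAE = 237300000 N.
σ₂ = P·E₂/ΣAE = 416000·44500/237300000 = 78 MPa.

78.0 MPa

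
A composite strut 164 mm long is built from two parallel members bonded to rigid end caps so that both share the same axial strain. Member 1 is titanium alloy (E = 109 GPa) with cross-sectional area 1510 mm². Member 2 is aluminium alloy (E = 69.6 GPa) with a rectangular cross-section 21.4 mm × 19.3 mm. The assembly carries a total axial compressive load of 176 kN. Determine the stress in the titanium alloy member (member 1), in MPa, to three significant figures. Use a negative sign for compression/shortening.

-99.2 MPa

A_2 = 413 mm².
Equal strain + equilibrium ⇒ each member carries load in proportion to AE: A₁E₁ = 164600000 N, A₂E₂ = 28750000 N, ΣAE = 193300000 N.
σ₁ = P·E₁/ΣAE = -176000·109000/193300000 = -99.23 MPa.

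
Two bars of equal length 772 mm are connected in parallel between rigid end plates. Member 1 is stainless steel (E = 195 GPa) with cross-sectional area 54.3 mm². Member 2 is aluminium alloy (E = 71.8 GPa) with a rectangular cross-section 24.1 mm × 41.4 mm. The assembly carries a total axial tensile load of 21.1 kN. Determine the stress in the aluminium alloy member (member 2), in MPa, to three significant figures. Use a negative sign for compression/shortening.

18.4 MPa

A_2 = 997.7 mm².
Equal strain + equilibrium ⇒ each member carries load in proportion to AE: A₁E₁ = 10590000 N, A₂E₂ = 71640000 N, ΣAE = 82230000 N.
σ₂ = P·E₂/ΣAE = 21100·71800/82230000 = 18.42 MPa.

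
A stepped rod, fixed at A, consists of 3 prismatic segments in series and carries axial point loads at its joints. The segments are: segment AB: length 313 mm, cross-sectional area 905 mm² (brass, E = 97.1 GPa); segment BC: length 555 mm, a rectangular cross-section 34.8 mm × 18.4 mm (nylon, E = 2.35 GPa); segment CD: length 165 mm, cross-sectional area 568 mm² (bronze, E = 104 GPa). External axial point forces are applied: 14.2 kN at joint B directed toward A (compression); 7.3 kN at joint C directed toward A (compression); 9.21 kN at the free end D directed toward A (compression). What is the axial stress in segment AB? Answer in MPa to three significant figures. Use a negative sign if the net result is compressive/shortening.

-33.9 MPa

Internal axial forces (sectioning from the free end, tension +): N_CD = -9.21 kN, N_BC = -16.51 kN, N_AB = -30.71 kN.
σ_AB = N_AB/A_AB = -30710/905 = -33.93 MPa.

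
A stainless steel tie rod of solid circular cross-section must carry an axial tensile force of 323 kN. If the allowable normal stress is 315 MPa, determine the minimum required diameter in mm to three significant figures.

36.1 mm

Required area A ≥ P/σ_allow = 323000/315 = 1025 mm².
For a solid circular section, d ≥ √(4A/π) = 36.13 mm.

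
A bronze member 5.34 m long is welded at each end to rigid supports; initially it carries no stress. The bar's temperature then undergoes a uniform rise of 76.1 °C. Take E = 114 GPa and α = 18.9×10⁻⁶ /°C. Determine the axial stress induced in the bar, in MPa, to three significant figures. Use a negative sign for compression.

-164 MPa

Free thermal expansion αLΔT = 18.9e-6 · 5340 · 76.1 = 7.68 mm.
The walls impose strain ε = −(7.68)/5340 = -1.4383e-03; σ = Eε = 114000 · -1.4383e-03 = -164 MPa.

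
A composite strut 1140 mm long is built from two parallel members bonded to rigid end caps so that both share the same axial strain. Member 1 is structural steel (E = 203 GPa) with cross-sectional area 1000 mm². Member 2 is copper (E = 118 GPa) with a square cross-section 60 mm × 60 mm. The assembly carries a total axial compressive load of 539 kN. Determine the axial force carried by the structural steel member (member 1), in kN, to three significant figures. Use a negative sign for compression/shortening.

-174 kN

A_2 = 3600 mm².
Equal strain + equilibrium ⇒ each member carries load in proportion to AE: A₁E₁ = 203000000 N, A₂E₂ = 424800000 N, ΣAE = 627800000 N.
F₁ = P·A₁E₁/ΣAE = -539000·203000000/627800000 = -174300 N.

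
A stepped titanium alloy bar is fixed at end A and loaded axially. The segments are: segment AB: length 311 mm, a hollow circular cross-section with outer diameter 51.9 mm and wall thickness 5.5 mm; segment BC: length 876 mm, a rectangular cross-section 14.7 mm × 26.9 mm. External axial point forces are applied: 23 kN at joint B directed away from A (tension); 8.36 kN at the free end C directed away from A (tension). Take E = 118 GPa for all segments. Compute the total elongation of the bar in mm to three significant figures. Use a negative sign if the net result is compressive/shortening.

0.260 mm

Internal axial forces (sectioning from the free end, tension +): N_BC = 8.36 kN, N_AB = 31.36 kN.
A_AB = 801.7 mm².
A_BC = 395.4 mm².
δ_AB = 31360·311/(801.7·118000) = 0.1031 mm
δ_BC = 8360·876/(395.4·118000) = 0.1569 mm
δ = Σδ_i = 0.26 mm.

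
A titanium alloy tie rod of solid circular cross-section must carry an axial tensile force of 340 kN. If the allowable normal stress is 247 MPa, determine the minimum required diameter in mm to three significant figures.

41.9 mm

Required area A ≥ P/σ_allow = 340000/247 = 1377 mm².
For a solid circular section, d ≥ √(4A/π) = 41.86 mm.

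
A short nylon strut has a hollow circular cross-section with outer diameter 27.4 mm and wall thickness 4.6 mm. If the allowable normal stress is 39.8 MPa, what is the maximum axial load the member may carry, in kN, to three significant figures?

A = 329.5 mm².
P_max = σ_allow · A = 39.8 · 329.5 = 13110 N = 13.11 kN.

13.1 kN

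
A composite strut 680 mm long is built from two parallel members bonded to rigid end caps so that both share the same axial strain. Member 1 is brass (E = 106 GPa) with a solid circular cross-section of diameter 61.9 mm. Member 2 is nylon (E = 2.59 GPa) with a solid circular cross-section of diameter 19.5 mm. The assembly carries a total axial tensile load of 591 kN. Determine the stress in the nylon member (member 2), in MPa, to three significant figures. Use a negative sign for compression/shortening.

4.79 MPa

A_1 = 3009 mm².
A_2 = 298.6 mm².
Equal strain + equilibrium ⇒ each member carries load in proportion to AE: A₁E₁ = 319000000 N, A₂E₂ = 773500 N, ΣAE = 319800000 N.
σ₂ = P·E₂/ΣAE = 591000·2590/319800000 = 4.787 MPa.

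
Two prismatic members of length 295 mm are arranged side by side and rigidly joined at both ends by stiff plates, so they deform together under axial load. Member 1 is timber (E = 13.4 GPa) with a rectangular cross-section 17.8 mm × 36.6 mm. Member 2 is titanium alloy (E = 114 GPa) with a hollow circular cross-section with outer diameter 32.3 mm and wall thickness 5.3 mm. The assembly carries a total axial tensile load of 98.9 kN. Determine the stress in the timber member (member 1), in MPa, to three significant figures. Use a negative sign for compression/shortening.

22.1 MPa

A_1 = 651.5 mm².
A_2 = 449.6 mm².
Equal strain + equilibrium ⇒ each member carries load in proportion to AE: A₁E₁ = 8730000 N, A₂E₂ = 51250000 N, ΣAE = 59980000 N.
σ₁ = P·E₁/ΣAE = 98900·13400/59980000 = 22.1 MPa.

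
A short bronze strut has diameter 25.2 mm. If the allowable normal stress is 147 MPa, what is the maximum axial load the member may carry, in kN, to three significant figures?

A = 498.8 mm².
P_max = σ_allow · A = 147 · 498.8 = 73320 N = 73.32 kN.

73.3 kN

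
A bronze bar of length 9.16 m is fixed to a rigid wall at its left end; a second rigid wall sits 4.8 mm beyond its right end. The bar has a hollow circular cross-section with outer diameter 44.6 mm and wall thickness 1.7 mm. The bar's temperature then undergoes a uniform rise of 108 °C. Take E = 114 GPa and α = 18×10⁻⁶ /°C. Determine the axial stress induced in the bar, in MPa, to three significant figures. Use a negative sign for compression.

-162 MPa

Free thermal expansion αLΔT = 18e-6 · 9160 · 108 = 17.81 mm.
The walls engage after the gap closes; constrained expansion = 17.81 − 4.8 = 13.01 mm.
The walls impose strain ε = −(13.01)/9160 = -1.4200e-03; σ = Eε = 114000 · -1.4200e-03 = -161.9 MPa.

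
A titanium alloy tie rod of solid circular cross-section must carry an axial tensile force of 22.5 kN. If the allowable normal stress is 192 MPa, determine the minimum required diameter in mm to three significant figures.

Required area A ≥ P/σ_allow = 22500/192 = 117.2 mm².
For a solid circular section, d ≥ √(4A/π) = 12.22 mm.

12.2 mm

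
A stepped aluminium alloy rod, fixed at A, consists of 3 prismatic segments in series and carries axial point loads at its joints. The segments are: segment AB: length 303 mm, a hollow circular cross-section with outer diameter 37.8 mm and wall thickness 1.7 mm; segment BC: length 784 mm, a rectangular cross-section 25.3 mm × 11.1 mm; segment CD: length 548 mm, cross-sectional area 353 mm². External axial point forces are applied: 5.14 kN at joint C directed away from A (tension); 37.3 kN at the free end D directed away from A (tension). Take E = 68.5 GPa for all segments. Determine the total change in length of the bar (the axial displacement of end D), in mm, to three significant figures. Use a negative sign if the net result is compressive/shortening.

Internal axial forces (sectioning from the free end, tension +): N_CD = 37.3 kN, N_BC = 42.44 kN, N_AB = 42.44 kN.
A_AB = 192.8 mm².
A_BC = 280.8 mm².
δ_AB = 42440·303/(192.8·68500) = 0.9737 mm
δ_BC = 42440·784/(280.8·68500) = 1.73 mm
δ_CD = 37300·548/(353·68500) = 0.8453 mm
δ = Σδ_i = 3.549 mm.

3.55 mm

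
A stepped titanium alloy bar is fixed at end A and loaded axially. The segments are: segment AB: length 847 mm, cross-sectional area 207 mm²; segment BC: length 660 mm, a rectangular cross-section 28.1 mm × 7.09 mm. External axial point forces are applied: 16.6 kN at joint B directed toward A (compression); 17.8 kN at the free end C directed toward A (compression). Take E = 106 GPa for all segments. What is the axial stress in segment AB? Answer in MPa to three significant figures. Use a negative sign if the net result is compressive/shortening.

Internal axial forces (sectioning from the free end, tension +): N_BC = -17.8 kN, N_AB = -34.4 kN.
σ_AB = N_AB/A_AB = -34400/207 = -166.2 MPa.

-166 MPa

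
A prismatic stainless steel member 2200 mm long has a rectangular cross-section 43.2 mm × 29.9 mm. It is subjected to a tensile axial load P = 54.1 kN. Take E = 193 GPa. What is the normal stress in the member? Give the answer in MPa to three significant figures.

41.9 MPa

A = 1292 mm².
σ = N/A = 54100/1292 = 41.88 MPa.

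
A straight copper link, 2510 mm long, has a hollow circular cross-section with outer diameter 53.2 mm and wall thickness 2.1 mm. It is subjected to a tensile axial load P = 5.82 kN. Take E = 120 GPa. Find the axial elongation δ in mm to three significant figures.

0.361 mm

A = 337.1 mm².
δ_mech = NL/(AE) = 5820·2510/(337.1·120000) = 0.3611 mm.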